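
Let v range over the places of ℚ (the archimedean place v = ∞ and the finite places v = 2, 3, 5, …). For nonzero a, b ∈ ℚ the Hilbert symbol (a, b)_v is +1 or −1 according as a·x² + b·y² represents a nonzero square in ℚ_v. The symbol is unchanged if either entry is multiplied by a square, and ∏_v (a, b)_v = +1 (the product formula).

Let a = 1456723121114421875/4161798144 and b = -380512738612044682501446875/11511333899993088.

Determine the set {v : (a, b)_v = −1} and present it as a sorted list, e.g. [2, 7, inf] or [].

(a, b) ≡ (323, -2470) mod (ℚ^×)²; places V = {2, 3, 5, 7, 11, 13, 17, 19, ∞}.
(a,b)_3: α=-4, u≡2; β=-6, v≡2 (mod 3); (2|3)=-1, (2|3)=-1; sign (−1)^0·-1^-6·-1^-4 = +1.
(a,b)_17: α=5, u≡16; β=8, v≡5 (mod 17); (16|17)=+1, (5|17)=-1; sign (−1)^0·+1^8·-1^5 = -1.
(a,b)_11: α=2, u≡1; β=4, v≡1 (mod 11); (1|11)=+1, (1|11)=+1; sign (−1)^0·+1^4·+1^2 = +1.
(a,b)_13: α=4, u≡2; β=7, v≡11 (mod 13); (2|13)=-1, (11|13)=-1; sign (−1)^0·-1^7·-1^4 = -1.
(a,b)_∞: sgn(323)=+, sgn(-2470)=−, so +1.
(a,b)_2: α=-20, β=-27; u≡3, v≡5 (mod 8); ε(u)ε(v)=1·0, αω(v)=-20·1, βω(u)=-27·1; sum ≡ 1  ⇒  -1.
(a,b)_5: α=6, u≡2; β=5, v≡4 (mod 5); (2|5)=-1, (4|5)=+1; sign (−1)^0·-1^5·+1^6 = -1.
(a,b)_7: α=-2, u≡4; β=-6, v≡1 (mod 7); (4|7)=+1, (1|7)=+1; sign (−1)^0·+1^-6·+1^-2 = +1.
(a,b)_19: α=1, u≡5; β=1, v≡8 (mod 19); (5|19)=+1, (8|19)=-1; sign (−1)^1·+1^1·-1^1 = +1.
Ram(323, -2470) = {2, 5, 13, 17}; no ℚ_2-point on the conic.

[2, 5, 13, 17]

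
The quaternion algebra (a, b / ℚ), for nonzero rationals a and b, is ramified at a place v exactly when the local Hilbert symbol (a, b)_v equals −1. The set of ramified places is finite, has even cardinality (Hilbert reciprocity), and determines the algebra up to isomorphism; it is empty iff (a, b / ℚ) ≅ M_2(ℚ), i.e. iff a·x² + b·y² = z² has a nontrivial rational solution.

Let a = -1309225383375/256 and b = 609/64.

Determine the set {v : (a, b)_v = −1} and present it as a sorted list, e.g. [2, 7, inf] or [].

[7, 13]

Mod squares: a ≡ -25935, b ≡ 609. Check v ∈ {∞, 2, 3, 5, 7, 13, 19, 29}.
v=7: a=7^5·(≡5), b=7^1·(≡3) mod 7; (5|7)=-1, (3|7)=-1; (−1)^{5·1·3}·(-1)^1·(-1)^5 = -1.
v=∞: -25935 < 0 and 609 > 0  ⇒  (a,b)_∞ = +1.
v=19: a=19^1·(≡13), b=19^0·(≡11) mod 19; (13|19)=-1, (11|19)=+1; (−1)^{1·0·9}·(-1)^0·(+1)^1 = +1.
v=5: a=5^3·(≡3), b=5^0·(≡1) mod 5; (3|5)=-1, (1|5)=+1; (−1)^{3·0·2}·(-1)^0·(+1)^3 = +1.
v=29: a=29^2·(≡20), b=29^1·(≡18) mod 29; (20|29)=+1, (18|29)=-1; (−1)^{2·1·14}·(+1)^1·(-1)^2 = +1.
v=2: v_2(a)=-8, v_2(b)=-6; units ≡ 1, 1 (mod 8); ε·ε+αω+βω = 0·0+-8·0+-6·0 ≡ 0  ⇒  (a,b)_2 = +1.
v=13: a=13^1·(≡2), b=13^0·(≡2) mod 13; (2|13)=-1, (2|13)=-1; (−1)^{1·0·6}·(-1)^0·(-1)^1 = -1.
v=3: a=3^1·(≡1), b=3^1·(≡2) mod 3; (1|3)=+1, (2|3)=-1; (−1)^{1·1·1}·(+1)^1·(-1)^1 = +1.
(-25935, 609 / ℚ) ramifies at {7, 13}: a division algebra.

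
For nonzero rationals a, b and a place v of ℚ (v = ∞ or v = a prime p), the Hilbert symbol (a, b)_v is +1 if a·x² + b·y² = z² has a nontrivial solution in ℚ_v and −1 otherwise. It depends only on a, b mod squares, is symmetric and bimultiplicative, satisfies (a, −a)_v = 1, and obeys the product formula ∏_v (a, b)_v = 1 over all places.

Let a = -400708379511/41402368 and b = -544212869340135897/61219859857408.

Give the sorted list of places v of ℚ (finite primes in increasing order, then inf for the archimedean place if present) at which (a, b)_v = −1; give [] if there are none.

Mod squares: a ≡ -5313, b ≡ -231. Check v ∈ {∞, 2, 3, 7, 11, 19, 23, 37}.
v=19: a=19^-2·(≡9), b=19^-4·(≡4) mod 19; (9|19)=+1, (4|19)=+1; (−1)^{-2·-4·9}·(+1)^-4·(+1)^-2 = +1.
v=2: v_2(a)=-14, v_2(b)=-26; units ≡ 7, 1 (mod 8); ε·ε+αω+βω = 1·0+-14·0+-26·0 ≡ 0  ⇒  (a,b)_2 = +1.
v=23: a=23^3·(≡11), b=23^4·(≡20) mod 23; (11|23)=-1, (20|23)=-1; (−1)^{3·4·11}·(-1)^4·(-1)^3 = -1.
v=37: a=37^2·(≡23), b=37^2·(≡12) mod 37; (23|37)=-1, (12|37)=+1; (−1)^{2·2·18}·(-1)^2·(+1)^2 = +1.
v=∞: -5313 < 0 and -231 < 0  ⇒  (a,b)_∞ = -1.
v=7: a=7^-1·(≡4), b=7^-1·(≡1) mod 7; (4|7)=+1, (1|7)=+1; (−1)^{-1·-1·3}·(+1)^-1·(+1)^-1 = -1.
v=11: a=11^1·(≡3), b=11^1·(≡1) mod 11; (3|11)=+1, (1|11)=+1; (−1)^{1·1·5}·(+1)^1·(+1)^1 = -1.
v=3: a=3^7·(≡2), b=3^17·(≡1) mod 3; (2|3)=-1, (1|3)=+1; (−1)^{7·17·1}·(-1)^17·(+1)^7 = +1.
|Ram(-5313, -231)| = 4, even; anisotropic at {7, 11, 23, ∞}.

[7, 11, 23, inf]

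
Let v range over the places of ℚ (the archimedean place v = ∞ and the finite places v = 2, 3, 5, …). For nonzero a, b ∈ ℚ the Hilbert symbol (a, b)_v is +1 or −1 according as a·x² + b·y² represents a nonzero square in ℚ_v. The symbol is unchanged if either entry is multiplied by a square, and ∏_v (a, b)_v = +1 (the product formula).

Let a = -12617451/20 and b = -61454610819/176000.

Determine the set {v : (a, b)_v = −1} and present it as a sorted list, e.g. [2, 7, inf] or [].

Mod squares: a ≡ -55, b ≡ -5610. Check v ∈ {∞, 2, 3, 5, 7, 11, 17, 19, 29}.
v=3: a=3^4·(≡2), b=3^5·(≡2) mod 3; (2|3)=-1, (2|3)=-1; (−1)^{4·5·1}·(-1)^5·(-1)^4 = -1.
v=∞: -55 < 0 and -5610 < 0  ⇒  (a,b)_∞ = -1.
v=19: a=19^0·(≡12), b=19^2·(≡18) mod 19; (12|19)=-1, (18|19)=-1; (−1)^{0·2·9}·(-1)^2·(-1)^0 = +1.
v=5: a=5^-1·(≡1), b=5^-3·(≡2) mod 5; (1|5)=+1, (2|5)=-1; (−1)^{-1·-3·2}·(+1)^-3·(-1)^-1 = -1.
v=29: a=29^0·(≡21), b=29^2·(≡16) mod 29; (21|29)=-1, (16|29)=+1; (−1)^{0·2·14}·(-1)^2·(+1)^0 = +1.
v=17: a=17^2·(≡16), b=17^1·(≡3) mod 17; (16|17)=+1, (3|17)=-1; (−1)^{2·1·8}·(+1)^1·(-1)^2 = +1.
v=11: a=11^1·(≡8), b=11^-1·(≡6) mod 11; (8|11)=-1, (6|11)=-1; (−1)^{1·-1·5}·(-1)^-1·(-1)^1 = -1.
v=7: a=7^2·(≡4), b=7^2·(≡4) mod 7; (4|7)=+1, (4|7)=+1; (−1)^{2·2·3}·(+1)^2·(+1)^2 = +1.
v=2: v_2(a)=-2, v_2(b)=-7; units ≡ 1, 3 (mod 8); ε·ε+αω+βω = 0·1+-2·1+-7·0 ≡ 0  ⇒  (a,b)_2 = +1.
(-55, -5610 / ℚ) ramifies at {3, 5, 11, ∞}: a division algebra.

[3, 5, 11, inf]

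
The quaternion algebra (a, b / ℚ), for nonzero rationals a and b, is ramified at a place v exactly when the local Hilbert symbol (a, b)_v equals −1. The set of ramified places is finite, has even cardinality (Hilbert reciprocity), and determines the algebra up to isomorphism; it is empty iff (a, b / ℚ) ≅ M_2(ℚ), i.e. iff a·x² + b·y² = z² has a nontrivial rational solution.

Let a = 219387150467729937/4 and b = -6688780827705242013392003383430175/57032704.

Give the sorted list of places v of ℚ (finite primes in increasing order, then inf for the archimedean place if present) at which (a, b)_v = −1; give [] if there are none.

[11, 17, 23, 29]

Mod squares: a ≡ 3553, b ≡ -873103. Check v ∈ {∞, 2, 3, 5, 7, 11, 17, 19, 23, 29, 59}.
v=7: a=7^2·(≡1), b=7^3·(≡1) mod 7; (1|7)=+1, (1|7)=+1; (−1)^{2·3·3}·(+1)^3·(+1)^2 = +1.
v=5: a=5^0·(≡3), b=5^2·(≡2) mod 5; (3|5)=-1, (2|5)=-1; (−1)^{0·2·2}·(-1)^2·(-1)^0 = +1.
v=19: a=19^1·(≡16), b=19^4·(≡7) mod 19; (16|19)=+1, (7|19)=+1; (−1)^{1·4·9}·(+1)^4·(+1)^1 = +1.
v=23: a=23^2·(≡14), b=23^3·(≡13) mod 23; (14|23)=-1, (13|23)=+1; (−1)^{2·3·11}·(-1)^3·(+1)^2 = -1.
v=2: v_2(a)=-2, v_2(b)=-14; units ≡ 1, 1 (mod 8); ε·ε+αω+βω = 0·0+-2·0+-14·0 ≡ 0  ⇒  (a,b)_2 = +1.
v=11: a=11^3·(≡3), b=11^7·(≡4) mod 11; (3|11)=+1, (4|11)=+1; (−1)^{3·7·5}·(+1)^7·(+1)^3 = -1.
v=∞: 3553 > 0 and -873103 < 0  ⇒  (a,b)_∞ = +1.
v=59: a=59^0·(≡55), b=59^-2·(≡6) mod 59; (55|59)=-1, (6|59)=-1; (−1)^{0·-2·29}·(-1)^-2·(-1)^0 = +1.
v=3: a=3^4·(≡1), b=3^6·(≡2) mod 3; (1|3)=+1, (2|3)=-1; (−1)^{4·6·1}·(+1)^6·(-1)^4 = +1.
v=29: a=29^2·(≡3), b=29^3·(≡9) mod 29; (3|29)=-1, (9|29)=+1; (−1)^{2·3·14}·(-1)^3·(+1)^2 = -1.
v=17: a=17^3·(≡14), b=17^5·(≡2) mod 17; (14|17)=-1, (2|17)=+1; (−1)^{3·5·8}·(-1)^5·(+1)^3 = -1.
|Ram(3553, -873103)| = 4, even; anisotropic at {11, 17, 23, 29}.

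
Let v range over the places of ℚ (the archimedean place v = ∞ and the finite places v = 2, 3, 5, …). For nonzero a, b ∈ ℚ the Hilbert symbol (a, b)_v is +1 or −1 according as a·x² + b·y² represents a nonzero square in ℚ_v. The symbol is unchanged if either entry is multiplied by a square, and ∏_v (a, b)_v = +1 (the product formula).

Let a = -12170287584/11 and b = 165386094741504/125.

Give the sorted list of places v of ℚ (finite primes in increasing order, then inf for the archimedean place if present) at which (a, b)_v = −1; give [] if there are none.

[3, 7, 11, 13]

(a, b) ≡ (-154, 2730) mod (ℚ^×)²; places V = {2, 3, 5, 7, 11, 13, ∞}.
(a,b)_11: α=-1, u≡7; β=0, v≡8 (mod 11); (7|11)=-1, (8|11)=-1; sign (−1)^0·-1^0·-1^-1 = -1.
(a,b)_2: α=5, β=11; u≡3, v≡5 (mod 8); ε(u)ε(v)=1·0, αω(v)=5·1, βω(u)=11·1; sum ≡ 0  ⇒  +1.
(a,b)_5: α=0, u≡1; β=-3, v≡4 (mod 5); (1|5)=+1, (4|5)=+1; sign (−1)^0·+1^-3·+1^0 = +1.
(a,b)_13: α=2, u≡5; β=3, v≡11 (mod 13); (5|13)=-1, (11|13)=-1; sign (−1)^0·-1^3·-1^2 = -1.
(a,b)_3: α=8, u≡2; β=7, v≡1 (mod 3); (2|3)=-1, (1|3)=+1; sign (−1)^0·-1^7·+1^8 = -1.
(a,b)_∞: sgn(-154)=−, sgn(2730)=+, so +1.
(a,b)_7: α=3, u≡5; β=5, v≡5 (mod 7); (5|7)=-1, (5|7)=-1; sign (−1)^1·-1^5·-1^3 = -1.
(-154, 2730 / ℚ) ramifies at {3, 7, 11, 13}: a division algebra.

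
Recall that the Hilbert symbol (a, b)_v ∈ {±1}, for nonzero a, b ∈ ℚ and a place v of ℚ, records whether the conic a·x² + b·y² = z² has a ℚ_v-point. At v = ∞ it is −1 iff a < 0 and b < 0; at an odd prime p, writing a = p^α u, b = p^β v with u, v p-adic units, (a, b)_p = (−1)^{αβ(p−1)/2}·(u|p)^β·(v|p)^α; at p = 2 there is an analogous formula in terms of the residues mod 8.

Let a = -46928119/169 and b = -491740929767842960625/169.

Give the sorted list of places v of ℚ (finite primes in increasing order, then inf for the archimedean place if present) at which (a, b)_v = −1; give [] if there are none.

Mod squares: a ≡ -88711, b ≡ -3857. Check v ∈ {∞, 2, 5, 7, 13, 19, 23, 29}.
v=29: a=29^1·(≡8), b=29^3·(≡19) mod 29; (8|29)=-1, (19|29)=-1; (−1)^{1·3·14}·(-1)^3·(-1)^1 = +1.
v=7: a=7^1·(≡2), b=7^5·(≡4) mod 7; (2|7)=+1, (4|7)=+1; (−1)^{1·5·3}·(+1)^5·(+1)^1 = -1.
v=2: v_2(a)=0, v_2(b)=0; units ≡ 1, 7 (mod 8); ε·ε+αω+βω = 0·1+0·0+0·0 ≡ 0  ⇒  (a,b)_2 = +1.
v=13: a=13^-2·(≡9), b=13^-2·(≡9) mod 13; (9|13)=+1, (9|13)=+1; (−1)^{-2·-2·6}·(+1)^-2·(+1)^-2 = +1.
v=23: a=23^3·(≡21), b=23^4·(≡20) mod 23; (21|23)=-1, (20|23)=-1; (−1)^{3·4·11}·(-1)^4·(-1)^3 = -1.
v=∞: -88711 < 0 and -3857 < 0  ⇒  (a,b)_∞ = -1.
v=5: a=5^0·(≡4), b=5^4·(≡2) mod 5; (4|5)=+1, (2|5)=-1; (−1)^{0·4·2}·(+1)^4·(-1)^0 = +1.
v=19: a=19^1·(≡17), b=19^3·(≡9) mod 19; (17|19)=+1, (9|19)=+1; (−1)^{1·3·9}·(+1)^3·(+1)^1 = -1.
(-88711, -3857 / ℚ) ramifies at {7, 19, 23, ∞}: a division algebra.

[7, 19, 23, inf]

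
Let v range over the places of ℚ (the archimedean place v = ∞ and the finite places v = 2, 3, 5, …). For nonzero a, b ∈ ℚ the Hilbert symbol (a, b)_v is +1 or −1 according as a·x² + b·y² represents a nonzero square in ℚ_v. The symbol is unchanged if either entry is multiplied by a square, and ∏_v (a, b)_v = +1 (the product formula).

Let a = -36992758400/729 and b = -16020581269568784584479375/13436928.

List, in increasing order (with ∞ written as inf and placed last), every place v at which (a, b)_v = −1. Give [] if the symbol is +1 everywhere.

Mod squares: a ≡ -26, b ≡ -1886. Check v ∈ {∞, 2, 3, 5, 11, 13, 23, 41}.
v=5: a=5^2·(≡1), b=5^4·(≡1) mod 5; (1|5)=+1, (1|5)=+1; (−1)^{2·4·2}·(+1)^4·(+1)^2 = +1.
v=41: a=41^2·(≡34), b=41^7·(≡9) mod 41; (34|41)=-1, (9|41)=+1; (−1)^{2·7·20}·(-1)^7·(+1)^2 = -1.
v=23: a=23^2·(≡21), b=23^5·(≡15) mod 23; (21|23)=-1, (15|23)=-1; (−1)^{2·5·11}·(-1)^5·(-1)^2 = -1.
v=3: a=3^-6·(≡1), b=3^-8·(≡1) mod 3; (1|3)=+1, (1|3)=+1; (−1)^{-6·-8·1}·(+1)^-8·(+1)^-6 = +1.
v=∞: -26 < 0 and -1886 < 0  ⇒  (a,b)_∞ = -1.
v=2: v_2(a)=7, v_2(b)=-11; units ≡ 3, 1 (mod 8); ε·ε+αω+βω = 1·0+7·0+-11·1 ≡ 1  ⇒  (a,b)_2 = -1.
v=13: a=13^1·(≡6), b=13^2·(≡10) mod 13; (6|13)=-1, (10|13)=+1; (−1)^{1·2·6}·(-1)^2·(+1)^1 = +1.
v=11: a=11^0·(≡6), b=11^2·(≡6) mod 11; (6|11)=-1, (6|11)=-1; (−1)^{0·2·5}·(-1)^2·(-1)^0 = +1.
|Ram(-26, -1886)| = 4, even; anisotropic at {2, 23, 41, ∞}.

[2, 23, 41, inf]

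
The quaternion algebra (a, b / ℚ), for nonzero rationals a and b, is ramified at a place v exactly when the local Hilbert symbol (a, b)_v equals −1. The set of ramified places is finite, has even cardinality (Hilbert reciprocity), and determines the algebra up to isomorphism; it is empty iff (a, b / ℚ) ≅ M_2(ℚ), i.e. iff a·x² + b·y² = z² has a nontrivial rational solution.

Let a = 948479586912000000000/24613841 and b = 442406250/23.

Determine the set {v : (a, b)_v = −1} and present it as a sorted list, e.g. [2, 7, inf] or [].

(a, b) ≡ (8855, 598) mod (ℚ^×)²; places V = {2, 3, 5, 7, 11, 13, 17, 23, ∞}.
(a,b)_5: α=9, u≡4; β=6, v≡3 (mod 5); (4|5)=+1, (3|5)=-1; sign (−1)^0·+1^6·-1^9 = -1.
(a,b)_3: α=2, u≡2; β=2, v≡1 (mod 3); (2|3)=-1, (1|3)=+1; sign (−1)^0·-1^2·+1^2 = +1.
(a,b)_7: α=-1, u≡5; β=0, v≡3 (mod 7); (5|7)=-1, (3|7)=-1; sign (−1)^0·-1^0·-1^-1 = -1.
(a,b)_17: α=-2, u≡13; β=0, v≡3 (mod 17); (13|17)=+1, (3|17)=-1; sign (−1)^0·+1^0·-1^-2 = +1.
(a,b)_2: α=14, β=1; u≡7, v≡3 (mod 8); ε(u)ε(v)=1·1, αω(v)=14·1, βω(u)=1·0; sum ≡ 1  ⇒  -1.
(a,b)_13: α=2, u≡7; β=1, v≡11 (mod 13); (7|13)=-1, (11|13)=-1; sign (−1)^0·-1^1·-1^2 = -1.
(a,b)_11: α=7, u≡8; β=2, v≡4 (mod 11); (8|11)=-1, (4|11)=+1; sign (−1)^0·-1^2·+1^7 = +1.
(a,b)_∞: sgn(8855)=+, sgn(598)=+, so +1.
(a,b)_23: α=-3, u≡15; β=-1, v≡8 (mod 23); (15|23)=-1, (8|23)=+1; sign (−1)^1·-1^-1·+1^-3 = +1.
Ram(8855, 598) = {2, 5, 7, 13}; no ℚ_2-point on the conic.

[2, 5, 7, 13]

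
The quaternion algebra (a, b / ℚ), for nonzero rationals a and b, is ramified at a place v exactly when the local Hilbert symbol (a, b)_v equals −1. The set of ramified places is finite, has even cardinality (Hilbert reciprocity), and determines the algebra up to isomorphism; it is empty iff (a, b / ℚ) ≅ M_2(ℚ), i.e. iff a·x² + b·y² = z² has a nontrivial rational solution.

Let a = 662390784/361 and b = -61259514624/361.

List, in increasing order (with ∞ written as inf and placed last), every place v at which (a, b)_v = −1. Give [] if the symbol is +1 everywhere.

(a, b) ≡ (66, -6699) mod (ℚ^×)²; places V = {2, 3, 7, 11, 19, 29, ∞}.
(a,b)_7: α=0, u≡5; β=3, v≡2 (mod 7); (5|7)=-1, (2|7)=+1; sign (−1)^0·-1^3·+1^0 = -1.
(a,b)_3: α=5, u≡1; β=7, v≡2 (mod 3); (1|3)=+1, (2|3)=-1; sign (−1)^1·+1^7·-1^5 = +1.
(a,b)_2: α=11, β=8; u≡1, v≡5 (mod 8); ε(u)ε(v)=0·0, αω(v)=11·1, βω(u)=8·0; sum ≡ 1  ⇒  -1.
(a,b)_29: α=0, u≡19; β=1, v≡25 (mod 29); (19|29)=-1, (25|29)=+1; sign (−1)^0·-1^1·+1^0 = -1.
(a,b)_11: α=3, u≡10; β=1, v≡2 (mod 11); (10|11)=-1, (2|11)=-1; sign (−1)^1·-1^1·-1^3 = -1.
(a,b)_19: α=-2, u≡16; β=-2, v≡15 (mod 19); (16|19)=+1, (15|19)=-1; sign (−1)^0·+1^-2·-1^-2 = +1.
(a,b)_∞: sgn(66)=+, sgn(-6699)=−, so +1.
Ram(66, -6699) = {2, 7, 11, 29}; no ℚ_2-point on the conic.

[2, 7, 11, 29]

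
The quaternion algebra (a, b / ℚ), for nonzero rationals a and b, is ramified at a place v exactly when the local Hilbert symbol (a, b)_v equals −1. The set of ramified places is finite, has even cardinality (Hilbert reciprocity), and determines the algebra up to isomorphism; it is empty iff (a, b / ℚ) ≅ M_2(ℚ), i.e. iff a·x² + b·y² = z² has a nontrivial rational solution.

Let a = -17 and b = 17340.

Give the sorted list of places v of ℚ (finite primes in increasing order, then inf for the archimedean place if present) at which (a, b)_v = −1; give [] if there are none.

(a, b) ≡ (-17, 15) mod (ℚ^×)²; places V = {2, 3, 5, 17, ∞}.
(a,b)_3: α=0, u≡1; β=1, v≡2 (mod 3); (1|3)=+1, (2|3)=-1; sign (−1)^0·+1^1·-1^0 = +1.
(a,b)_∞: sgn(-17)=−, sgn(15)=+, so +1.
(a,b)_2: α=0, β=2; u≡7, v≡7 (mod 8); ε(u)ε(v)=1·1, αω(v)=0·0, βω(u)=2·0; sum ≡ 1  ⇒  -1.
(a,b)_5: α=0, u≡3; β=1, v≡3 (mod 5); (3|5)=-1, (3|5)=-1; sign (−1)^0·-1^1·-1^0 = -1.
(a,b)_17: α=1, u≡16; β=2, v≡9 (mod 17); (16|17)=+1, (9|17)=+1; sign (−1)^0·+1^2·+1^1 = +1.
Ram(-17, 15) = {2, 5}; no ℚ_2-point on the conic.

[2, 5]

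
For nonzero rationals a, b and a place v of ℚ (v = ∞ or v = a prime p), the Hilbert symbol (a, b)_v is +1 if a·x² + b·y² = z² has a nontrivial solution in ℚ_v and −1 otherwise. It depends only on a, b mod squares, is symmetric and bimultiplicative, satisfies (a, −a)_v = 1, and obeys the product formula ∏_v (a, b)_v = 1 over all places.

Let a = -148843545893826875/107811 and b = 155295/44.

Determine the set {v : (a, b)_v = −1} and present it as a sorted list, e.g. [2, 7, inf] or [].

Mod squares: a ≡ -2233, b ≡ 189805. Check v ∈ {∞, 2, 3, 5, 7, 11, 13, 17, 29}.
v=7: a=7^1·(≡6), b=7^1·(≡1) mod 7; (6|7)=-1, (1|7)=+1; (−1)^{1·1·3}·(-1)^1·(+1)^1 = +1.
v=3: a=3^-4·(≡2), b=3^2·(≡1) mod 3; (2|3)=-1, (1|3)=+1; (−1)^{-4·2·1}·(-1)^2·(+1)^-4 = +1.
v=5: a=5^4·(≡2), b=5^1·(≡1) mod 5; (2|5)=-1, (1|5)=+1; (−1)^{4·1·2}·(-1)^1·(+1)^4 = -1.
v=17: a=17^2·(≡12), b=17^1·(≡4) mod 17; (12|17)=-1, (4|17)=+1; (−1)^{2·1·8}·(-1)^1·(+1)^2 = -1.
v=13: a=13^6·(≡9), b=13^0·(≡2) mod 13; (9|13)=+1, (2|13)=-1; (−1)^{6·0·6}·(+1)^0·(-1)^6 = +1.
v=2: v_2(a)=0, v_2(b)=-2; units ≡ 7, 5 (mod 8); ε·ε+αω+βω = 1·0+0·1+-2·0 ≡ 0  ⇒  (a,b)_2 = +1.
v=∞: -2233 < 0 and 189805 > 0  ⇒  (a,b)_∞ = +1.
v=11: a=11^-3·(≡2), b=11^-1·(≡2) mod 11; (2|11)=-1, (2|11)=-1; (−1)^{-3·-1·5}·(-1)^-1·(-1)^-3 = -1.
v=29: a=29^3·(≡2), b=29^1·(≡9) mod 29; (2|29)=-1, (9|29)=+1; (−1)^{3·1·14}·(-1)^1·(+1)^3 = -1.
|Ram(-2233, 189805)| = 4, even; anisotropic at {5, 11, 17, 29}.

[5, 11, 17, 29]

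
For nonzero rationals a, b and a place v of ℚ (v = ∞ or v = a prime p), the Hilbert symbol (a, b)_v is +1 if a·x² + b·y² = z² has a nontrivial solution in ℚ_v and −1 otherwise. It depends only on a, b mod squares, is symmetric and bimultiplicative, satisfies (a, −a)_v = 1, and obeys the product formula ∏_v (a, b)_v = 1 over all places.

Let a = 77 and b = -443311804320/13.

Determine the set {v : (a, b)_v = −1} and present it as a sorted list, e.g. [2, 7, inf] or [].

(a, b) ≡ (77, -4290) mod (ℚ^×)²; places V = {2, 3, 5, 7, 11, 13, 17, ∞}.
(a,b)_5: α=0, u≡2; β=1, v≡2 (mod 5); (2|5)=-1, (2|5)=-1; sign (−1)^0·-1^1·-1^0 = -1.
(a,b)_11: α=1, u≡7; β=3, v≡7 (mod 11); (7|11)=-1, (7|11)=-1; sign (−1)^1·-1^3·-1^1 = -1.
(a,b)_3: α=0, u≡2; β=1, v≡1 (mod 3); (2|3)=-1, (1|3)=+1; sign (−1)^0·-1^1·+1^0 = -1.
(a,b)_∞: sgn(77)=+, sgn(-4290)=−, so +1.
(a,b)_7: α=1, u≡4; β=4, v≡1 (mod 7); (4|7)=+1, (1|7)=+1; sign (−1)^0·+1^4·+1^1 = +1.
(a,b)_2: α=0, β=5; u≡5, v≡7 (mod 8); ε(u)ε(v)=0·1, αω(v)=0·0, βω(u)=5·1; sum ≡ 1  ⇒  -1.
(a,b)_13: α=0, u≡12; β=-1, v≡5 (mod 13); (12|13)=+1, (5|13)=-1; sign (−1)^0·+1^-1·-1^0 = +1.
(a,b)_17: α=0, u≡9; β=2, v≡3 (mod 17); (9|17)=+1, (3|17)=-1; sign (−1)^0·+1^2·-1^0 = +1.
Ram(77, -4290) = {2, 3, 5, 11}; no ℚ_2-point on the conic.

[2, 3, 5, 11]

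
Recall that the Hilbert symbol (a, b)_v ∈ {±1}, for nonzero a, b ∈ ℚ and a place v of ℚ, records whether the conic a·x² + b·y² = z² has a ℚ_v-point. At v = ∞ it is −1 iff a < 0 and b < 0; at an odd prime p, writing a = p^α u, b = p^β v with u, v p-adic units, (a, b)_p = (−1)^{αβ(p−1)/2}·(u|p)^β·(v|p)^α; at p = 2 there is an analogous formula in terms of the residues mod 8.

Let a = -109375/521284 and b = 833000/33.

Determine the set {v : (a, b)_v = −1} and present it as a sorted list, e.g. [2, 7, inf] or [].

[3, 5, 7, 17]

Mod squares: a ≡ -7, b ≡ 5610. Check v ∈ {∞, 2, 3, 5, 7, 11, 17, 19}.
v=2: v_2(a)=-2, v_2(b)=3; units ≡ 1, 5 (mod 8); ε·ε+αω+βω = 0·0+-2·1+3·0 ≡ 0  ⇒  (a,b)_2 = +1.
v=17: a=17^0·(≡12), b=17^1·(≡11) mod 17; (12|17)=-1, (11|17)=-1; (−1)^{0·1·8}·(-1)^1·(-1)^0 = -1.
v=11: a=11^0·(≡4), b=11^-1·(≡1) mod 11; (4|11)=+1, (1|11)=+1; (−1)^{0·-1·5}·(+1)^-1·(+1)^0 = +1.
v=∞: -7 < 0 and 5610 > 0  ⇒  (a,b)_∞ = +1.
v=19: a=19^-4·(≡2), b=19^0·(≡11) mod 19; (2|19)=-1, (11|19)=+1; (−1)^{-4·0·9}·(-1)^0·(+1)^-4 = +1.
v=7: a=7^1·(≡6), b=7^2·(≡5) mod 7; (6|7)=-1, (5|7)=-1; (−1)^{1·2·3}·(-1)^2·(-1)^1 = -1.
v=3: a=3^0·(≡2), b=3^-1·(≡1) mod 3; (2|3)=-1, (1|3)=+1; (−1)^{0·-1·1}·(-1)^-1·(+1)^0 = -1.
v=5: a=5^6·(≡2), b=5^3·(≡3) mod 5; (2|5)=-1, (3|5)=-1; (−1)^{6·3·2}·(-1)^3·(-1)^6 = -1.
|Ram(-7, 5610)| = 4, even; anisotropic at {3, 5, 7, 17}.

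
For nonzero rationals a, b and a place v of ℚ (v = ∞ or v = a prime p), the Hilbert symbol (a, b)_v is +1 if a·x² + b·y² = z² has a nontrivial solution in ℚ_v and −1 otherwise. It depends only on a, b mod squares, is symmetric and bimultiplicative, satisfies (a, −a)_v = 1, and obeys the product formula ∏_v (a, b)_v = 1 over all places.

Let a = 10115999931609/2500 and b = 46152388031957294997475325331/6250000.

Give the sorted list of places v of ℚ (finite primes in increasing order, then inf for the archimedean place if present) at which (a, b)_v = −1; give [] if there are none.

[11, 23, 31, 41]

(a, b) ≡ (6650887529, 451) mod (ℚ^×)²; places V = {2, 3, 5, 11, 13, 23, 31, 37, 41, 43, ∞}.
(a,b)_37: α=1, u≡4; β=2, v≡1 (mod 37); (4|37)=+1, (1|37)=+1; sign (−1)^0·+1^2·+1^1 = +1.
(a,b)_31: α=1, u≡30; β=2, v≡17 (mod 31); (30|31)=-1, (17|31)=-1; sign (−1)^0·-1^2·-1^1 = -1.
(a,b)_43: α=1, u≡20; β=2, v≡15 (mod 43); (20|43)=-1, (15|43)=+1; sign (−1)^0·-1^2·+1^1 = +1.
(a,b)_11: α=1, u≡7; β=3, v≡7 (mod 11); (7|11)=-1, (7|11)=-1; sign (−1)^1·-1^3·-1^1 = -1.
(a,b)_23: α=1, u≡11; β=2, v≡15 (mod 23); (11|23)=-1, (15|23)=-1; sign (−1)^0·-1^2·-1^1 = -1.
(a,b)_13: α=3, u≡12; β=6, v≡9 (mod 13); (12|13)=+1, (9|13)=+1; sign (−1)^0·+1^6·+1^3 = +1.
(a,b)_41: α=1, u≡31; β=3, v≡34 (mod 41); (31|41)=+1, (34|41)=-1; sign (−1)^0·+1^3·-1^1 = -1.
(a,b)_2: α=-2, β=-4; u≡1, v≡3 (mod 8); ε(u)ε(v)=0·1, αω(v)=-2·1, βω(u)=-4·0; sum ≡ 0  ⇒  +1.
(a,b)_5: α=-4, u≡1; β=-8, v≡1 (mod 5); (1|5)=+1, (1|5)=+1; sign (−1)^0·+1^-8·+1^-4 = +1.
(a,b)_∞: sgn(6650887529)=+, sgn(451)=+, so +1.
(a,b)_3: α=2, u≡2; β=4, v≡1 (mod 3); (2|3)=-1, (1|3)=+1; sign (−1)^0·-1^4·+1^2 = +1.
(6650887529, 451 / ℚ) ramifies at {11, 23, 31, 41}: a division algebra.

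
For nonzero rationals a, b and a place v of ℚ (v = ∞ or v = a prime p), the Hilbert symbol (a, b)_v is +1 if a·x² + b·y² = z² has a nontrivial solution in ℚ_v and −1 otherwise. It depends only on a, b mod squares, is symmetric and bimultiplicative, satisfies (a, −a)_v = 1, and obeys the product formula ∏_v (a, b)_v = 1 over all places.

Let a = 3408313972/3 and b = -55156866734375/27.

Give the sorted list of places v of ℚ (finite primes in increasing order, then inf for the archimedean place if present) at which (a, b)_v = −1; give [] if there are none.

[2, 3, 23, 31]

(a, b) ≡ (62031, -14973) mod (ℚ^×)²; places V = {2, 3, 5, 7, 23, 29, 31, ∞}.
(a,b)_31: α=1, u≡17; β=1, v≡24 (mod 31); (17|31)=-1, (24|31)=-1; sign (−1)^1·-1^1·-1^1 = -1.
(a,b)_5: α=0, u≡4; β=6, v≡2 (mod 5); (4|5)=+1, (2|5)=-1; sign (−1)^0·+1^6·-1^0 = +1.
(a,b)_∞: sgn(62031)=+, sgn(-14973)=−, so +1.
(a,b)_3: α=-1, u≡1; β=-3, v≡1 (mod 3); (1|3)=+1, (1|3)=+1; sign (−1)^1·+1^-3·+1^-1 = -1.
(a,b)_7: α=2, u≡1; β=1, v≡6 (mod 7); (1|7)=+1, (6|7)=-1; sign (−1)^0·+1^1·-1^2 = +1.
(a,b)_29: α=3, u≡28; β=4, v≡20 (mod 29); (28|29)=+1, (20|29)=+1; sign (−1)^0·+1^4·+1^3 = +1.
(a,b)_23: α=1, u≡12; β=1, v≡1 (mod 23); (12|23)=+1, (1|23)=+1; sign (−1)^1·+1^1·+1^1 = -1.
(a,b)_2: α=2, β=0; u≡7, v≡3 (mod 8); ε(u)ε(v)=1·1, αω(v)=2·1, βω(u)=0·0; sum ≡ 1  ⇒  -1.
(62031, -14973 / ℚ) ramifies at {2, 3, 23, 31}: a division algebra.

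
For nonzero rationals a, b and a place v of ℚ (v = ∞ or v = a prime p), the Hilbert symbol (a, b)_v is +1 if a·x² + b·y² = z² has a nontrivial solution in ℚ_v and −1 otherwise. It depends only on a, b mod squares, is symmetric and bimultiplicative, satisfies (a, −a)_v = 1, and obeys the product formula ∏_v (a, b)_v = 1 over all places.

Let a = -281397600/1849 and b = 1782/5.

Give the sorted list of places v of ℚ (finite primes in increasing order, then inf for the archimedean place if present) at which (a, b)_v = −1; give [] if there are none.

(a, b) ≡ (-646, 110) mod (ℚ^×)²; places V = {2, 3, 5, 11, 17, 19, 43, ∞}.
(a,b)_17: α=1, u≡9; β=0, v≡13 (mod 17); (9|17)=+1, (13|17)=+1; sign (−1)^0·+1^0·+1^1 = +1.
(a,b)_11: α=2, u≡9; β=1, v≡6 (mod 11); (9|11)=+1, (6|11)=-1; sign (−1)^0·+1^1·-1^2 = +1.
(a,b)_5: α=2, u≡4; β=-1, v≡2 (mod 5); (4|5)=+1, (2|5)=-1; sign (−1)^0·+1^-1·-1^2 = +1.
(a,b)_∞: sgn(-646)=−, sgn(110)=+, so +1.
(a,b)_19: α=1, u≡4; β=0, v≡3 (mod 19); (4|19)=+1, (3|19)=-1; sign (−1)^0·+1^0·-1^1 = -1.
(a,b)_43: α=-2, u≡33; β=0, v≡21 (mod 43); (33|43)=-1, (21|43)=+1; sign (−1)^0·-1^0·+1^-2 = +1.
(a,b)_3: α=2, u≡2; β=4, v≡2 (mod 3); (2|3)=-1, (2|3)=-1; sign (−1)^0·-1^4·-1^2 = +1.
(a,b)_2: α=5, β=1; u≡5, v≡7 (mod 8); ε(u)ε(v)=0·1, αω(v)=5·0, βω(u)=1·1; sum ≡ 1  ⇒  -1.
(-646, 110 / ℚ) ramifies at {2, 19}: a division algebra.

[2, 19]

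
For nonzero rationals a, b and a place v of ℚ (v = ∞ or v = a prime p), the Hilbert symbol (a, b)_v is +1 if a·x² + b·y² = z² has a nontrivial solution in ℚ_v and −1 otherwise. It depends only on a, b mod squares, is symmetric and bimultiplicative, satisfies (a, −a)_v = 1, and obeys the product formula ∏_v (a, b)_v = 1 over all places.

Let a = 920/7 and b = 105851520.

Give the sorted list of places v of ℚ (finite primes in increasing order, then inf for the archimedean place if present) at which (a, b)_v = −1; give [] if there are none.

[5, 7, 17, 23]

Mod squares: a ≡ 1610, b ≡ 183770. Check v ∈ {∞, 2, 3, 5, 7, 17, 23, 47}.
v=7: a=7^-1·(≡3), b=7^0·(≡5) mod 7; (3|7)=-1, (5|7)=-1; (−1)^{-1·0·3}·(-1)^0·(-1)^-1 = -1.
v=2: v_2(a)=3, v_2(b)=7; units ≡ 5, 5 (mod 8); ε·ε+αω+βω = 0·0+3·1+7·1 ≡ 0  ⇒  (a,b)_2 = +1.
v=5: a=5^1·(≡2), b=5^1·(≡4) mod 5; (2|5)=-1, (4|5)=+1; (−1)^{1·1·2}·(-1)^1·(+1)^1 = -1.
v=17: a=17^0·(≡10), b=17^1·(≡4) mod 17; (10|17)=-1, (4|17)=+1; (−1)^{0·1·8}·(-1)^1·(+1)^0 = -1.
v=3: a=3^0·(≡2), b=3^2·(≡2) mod 3; (2|3)=-1, (2|3)=-1; (−1)^{0·2·1}·(-1)^2·(-1)^0 = +1.
v=23: a=23^1·(≡9), b=23^1·(≡9) mod 23; (9|23)=+1, (9|23)=+1; (−1)^{1·1·11}·(+1)^1·(+1)^1 = -1.
v=47: a=47^0·(≡24), b=47^1·(≡14) mod 47; (24|47)=+1, (14|47)=+1; (−1)^{0·1·23}·(+1)^1·(+1)^0 = +1.
v=∞: 1610 > 0 and 183770 > 0  ⇒  (a,b)_∞ = +1.
Ram(1610, 183770) = {5, 7, 17, 23}; no ℚ_5-point on the conic.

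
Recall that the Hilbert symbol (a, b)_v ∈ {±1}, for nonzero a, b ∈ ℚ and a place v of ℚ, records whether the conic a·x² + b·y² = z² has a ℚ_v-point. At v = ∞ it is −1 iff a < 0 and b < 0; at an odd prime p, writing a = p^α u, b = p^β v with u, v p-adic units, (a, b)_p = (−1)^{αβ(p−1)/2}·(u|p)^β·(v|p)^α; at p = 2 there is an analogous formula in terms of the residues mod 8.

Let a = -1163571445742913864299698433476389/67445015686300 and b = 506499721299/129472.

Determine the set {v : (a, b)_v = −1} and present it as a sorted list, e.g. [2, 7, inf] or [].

[7, 47]

(a, b) ≡ (-987, 154077) mod (ℚ^×)²; places V = {2, 3, 5, 7, 11, 13, 17, 19, 23, 29, 31, 37, 41, 43, 47, ∞}.
(a,b)_2: α=-2, β=-6; u≡5, v≡5 (mod 8); ε(u)ε(v)=0·0, αω(v)=-2·1, βω(u)=-6·1; sum ≡ 0  ⇒  +1.
(a,b)_31: α=-4, u≡28; β=0, v≡4 (mod 31); (28|31)=+1, (4|31)=+1; sign (−1)^0·+1^0·+1^-4 = +1.
(a,b)_37: α=2, u≡30; β=0, v≡3 (mod 37); (30|37)=+1, (3|37)=+1; sign (−1)^0·+1^0·+1^2 = +1.
(a,b)_13: α=0, u≡12; β=2, v≡10 (mod 13); (12|13)=+1, (10|13)=+1; sign (−1)^0·+1^2·+1^0 = +1.
(a,b)_41: α=4, u≡28; β=2, v≡36 (mod 41); (28|41)=-1, (36|41)=+1; sign (−1)^0·-1^2·+1^4 = +1.
(a,b)_23: α=2, u≡12; β=1, v≡4 (mod 23); (12|23)=+1, (4|23)=+1; sign (−1)^0·+1^1·+1^2 = +1.
(a,b)_7: α=-1, u≡3; β=-1, v≡6 (mod 7); (3|7)=-1, (6|7)=-1; sign (−1)^1·-1^-1·-1^-1 = -1.
(a,b)_17: α=-2, u≡9; β=-2, v≡11 (mod 17); (9|17)=+1, (11|17)=-1; sign (−1)^0·+1^-2·-1^-2 = +1.
(a,b)_29: α=2, u≡1; β=1, v≡16 (mod 29); (1|29)=+1, (16|29)=+1; sign (−1)^0·+1^1·+1^2 = +1.
(a,b)_11: α=0, u≡5; β=1, v≡5 (mod 11); (5|11)=+1, (5|11)=+1; sign (−1)^0·+1^1·+1^0 = +1.
(a,b)_5: α=-2, u≡3; β=0, v≡2 (mod 5); (3|5)=-1, (2|5)=-1; sign (−1)^0·-1^0·-1^-2 = +1.
(a,b)_43: α=2, u≡5; β=0, v≡42 (mod 43); (5|43)=-1, (42|43)=-1; sign (−1)^0·-1^0·-1^2 = +1.
(a,b)_19: α=-2, u≡16; β=0, v≡17 (mod 19); (16|19)=+1, (17|19)=+1; sign (−1)^0·+1^0·+1^-2 = +1.
(a,b)_47: α=5, u≡11; β=0, v≡33 (mod 47); (11|47)=-1, (33|47)=-1; sign (−1)^0·-1^0·-1^5 = -1.
(a,b)_3: α=13, u≡1; β=5, v≡2 (mod 3); (1|3)=+1, (2|3)=-1; sign (−1)^1·+1^5·-1^13 = +1.
(a,b)_∞: sgn(-987)=−, sgn(154077)=+, so +1.
|Ram(-987, 154077)| = 2, even; anisotropic at {7, 47}.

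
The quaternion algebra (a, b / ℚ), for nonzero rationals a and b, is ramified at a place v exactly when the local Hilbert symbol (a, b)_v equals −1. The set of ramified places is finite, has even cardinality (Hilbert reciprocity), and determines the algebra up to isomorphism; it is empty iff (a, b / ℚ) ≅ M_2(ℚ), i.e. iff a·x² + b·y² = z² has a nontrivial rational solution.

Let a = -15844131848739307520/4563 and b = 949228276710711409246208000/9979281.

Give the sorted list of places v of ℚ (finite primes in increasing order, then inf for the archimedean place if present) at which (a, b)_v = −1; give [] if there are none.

(a, b) ≡ (-273615, 623645) mod (ℚ^×)²; places V = {2, 3, 5, 11, 13, 17, 23, 29, 37, ∞}.
(a,b)_23: α=2, u≡1; β=3, v≡21 (mod 23); (1|23)=+1, (21|23)=-1; sign (−1)^0·+1^3·-1^2 = +1.
(a,b)_11: α=4, u≡6; β=5, v≡9 (mod 11); (6|11)=-1, (9|11)=+1; sign (−1)^0·-1^5·+1^4 = -1.
(a,b)_13: α=-2, u≡9; β=-2, v≡1 (mod 13); (9|13)=+1, (1|13)=+1; sign (−1)^0·+1^-2·+1^-2 = +1.
(a,b)_5: α=1, u≡2; β=3, v≡4 (mod 5); (2|5)=-1, (4|5)=+1; sign (−1)^0·-1^3·+1^1 = -1.
(a,b)_∞: sgn(-273615)=−, sgn(623645)=+, so +1.
(a,b)_17: α=1, u≡1; β=1, v≡9 (mod 17); (1|17)=+1, (9|17)=+1; sign (−1)^0·+1^1·+1^1 = +1.
(a,b)_29: α=1, u≡2; β=1, v≡20 (mod 29); (2|29)=-1, (20|29)=+1; sign (−1)^0·-1^1·+1^1 = -1.
(a,b)_3: α=-3, u≡1; β=-10, v≡2 (mod 3); (1|3)=+1, (2|3)=-1; sign (−1)^0·+1^-10·-1^-3 = -1.
(a,b)_37: α=3, u≡20; β=4, v≡7 (mod 37); (20|37)=-1, (7|37)=+1; sign (−1)^0·-1^4·+1^3 = +1.
(a,b)_2: α=14, β=22; u≡1, v≡5 (mod 8); ε(u)ε(v)=0·0, αω(v)=14·1, βω(u)=22·0; sum ≡ 0  ⇒  +1.
Ram(-273615, 623645) = {3, 5, 11, 29}; no ℚ_3-point on the conic.

[3, 5, 11, 29]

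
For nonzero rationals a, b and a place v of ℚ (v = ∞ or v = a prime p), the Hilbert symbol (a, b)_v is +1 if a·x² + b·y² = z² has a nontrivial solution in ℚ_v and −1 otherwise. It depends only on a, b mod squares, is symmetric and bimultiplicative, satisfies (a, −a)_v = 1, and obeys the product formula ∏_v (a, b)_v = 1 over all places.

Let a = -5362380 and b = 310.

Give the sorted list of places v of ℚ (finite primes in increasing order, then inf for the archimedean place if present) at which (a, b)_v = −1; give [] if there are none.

[2, 5]

(a, b) ≡ (-155, 310) mod (ℚ^×)²; places V = {2, 3, 5, 31, ∞}.
(a,b)_3: α=2, u≡1; β=0, v≡1 (mod 3); (1|3)=+1, (1|3)=+1; sign (−1)^0·+1^0·+1^2 = +1.
(a,b)_2: α=2, β=1; u≡5, v≡3 (mod 8); ε(u)ε(v)=0·1, αω(v)=2·1, βω(u)=1·1; sum ≡ 1  ⇒  -1.
(a,b)_5: α=1, u≡4; β=1, v≡2 (mod 5); (4|5)=+1, (2|5)=-1; sign (−1)^0·+1^1·-1^1 = -1.
(a,b)_31: α=3, u≡6; β=1, v≡10 (mod 31); (6|31)=-1, (10|31)=+1; sign (−1)^1·-1^1·+1^3 = +1.
(a,b)_∞: sgn(-155)=−, sgn(310)=+, so +1.
(-155, 310 / ℚ) ramifies at {2, 5}: a division algebra.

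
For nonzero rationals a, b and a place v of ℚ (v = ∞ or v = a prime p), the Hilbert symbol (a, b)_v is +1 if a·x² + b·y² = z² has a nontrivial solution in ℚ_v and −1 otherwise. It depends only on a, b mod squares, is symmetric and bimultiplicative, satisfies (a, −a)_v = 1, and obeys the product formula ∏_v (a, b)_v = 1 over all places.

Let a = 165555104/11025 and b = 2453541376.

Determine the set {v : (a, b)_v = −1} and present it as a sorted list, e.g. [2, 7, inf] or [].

[2, 23]

Mod squares: a ≡ 506, b ≡ 9584146. Check v ∈ {∞, 2, 3, 5, 7, 11, 13, 23, 31, 47}.
v=31: a=31^0·(≡5), b=31^1·(≡24) mod 31; (5|31)=+1, (24|31)=-1; (−1)^{0·1·15}·(+1)^1·(-1)^0 = +1.
v=47: a=47^0·(≡7), b=47^1·(≡14) mod 47; (7|47)=+1, (14|47)=+1; (−1)^{0·1·23}·(+1)^1·(+1)^0 = +1.
v=∞: 506 > 0 and 9584146 > 0  ⇒  (a,b)_∞ = +1.
v=23: a=23^1·(≡19), b=23^1·(≡10) mod 23; (19|23)=-1, (10|23)=-1; (−1)^{1·1·11}·(-1)^1·(-1)^1 = -1.
v=7: a=7^-2·(≡1), b=7^0·(≡6) mod 7; (1|7)=+1, (6|7)=-1; (−1)^{-2·0·3}·(+1)^0·(-1)^-2 = +1.
v=5: a=5^-2·(≡4), b=5^0·(≡1) mod 5; (4|5)=+1, (1|5)=+1; (−1)^{-2·0·2}·(+1)^0·(+1)^-2 = +1.
v=11: a=11^3·(≡6), b=11^1·(≡5) mod 11; (6|11)=-1, (5|11)=+1; (−1)^{3·1·5}·(-1)^1·(+1)^3 = +1.
v=3: a=3^-2·(≡2), b=3^0·(≡1) mod 3; (2|3)=-1, (1|3)=+1; (−1)^{-2·0·1}·(-1)^0·(+1)^-2 = +1.
v=2: v_2(a)=5, v_2(b)=9; units ≡ 5, 1 (mod 8); ε·ε+αω+βω = 0·0+5·0+9·1 ≡ 1  ⇒  (a,b)_2 = -1.
v=13: a=13^2·(≡1), b=13^1·(≡4) mod 13; (1|13)=+1, (4|13)=+1; (−1)^{2·1·6}·(+1)^1·(+1)^2 = +1.
Ram(506, 9584146) = {2, 23}; no ℚ_2-point on the conic.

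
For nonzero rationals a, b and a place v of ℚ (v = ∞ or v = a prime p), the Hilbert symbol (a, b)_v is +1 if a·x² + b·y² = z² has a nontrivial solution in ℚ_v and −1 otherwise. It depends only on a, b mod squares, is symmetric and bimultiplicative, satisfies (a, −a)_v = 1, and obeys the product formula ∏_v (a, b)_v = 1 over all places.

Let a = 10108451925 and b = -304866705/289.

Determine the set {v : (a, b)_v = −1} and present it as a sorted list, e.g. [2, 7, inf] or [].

(a, b) ≡ (13, -2145) mod (ℚ^×)²; places V = {2, 3, 5, 11, 13, 17, 29, ∞}.
(a,b)_29: α=0, u≡22; β=2, v≡5 (mod 29); (22|29)=+1, (5|29)=+1; sign (−1)^0·+1^2·+1^0 = +1.
(a,b)_2: α=0, β=0; u≡5, v≡7 (mod 8); ε(u)ε(v)=0·1, αω(v)=0·0, βω(u)=0·1; sum ≡ 0  ⇒  +1.
(a,b)_11: α=2, u≡6; β=1, v≡9 (mod 11); (6|11)=-1, (9|11)=+1; sign (−1)^0·-1^1·+1^2 = -1.
(a,b)_∞: sgn(13)=+, sgn(-2145)=−, so +1.
(a,b)_5: α=2, u≡2; β=1, v≡1 (mod 5); (2|5)=-1, (1|5)=+1; sign (−1)^0·-1^1·+1^2 = -1.
(a,b)_13: α=5, u≡3; β=3, v≡12 (mod 13); (3|13)=+1, (12|13)=+1; sign (−1)^0·+1^3·+1^5 = +1.
(a,b)_3: α=2, u≡1; β=1, v≡2 (mod 3); (1|3)=+1, (2|3)=-1; sign (−1)^0·+1^1·-1^2 = +1.
(a,b)_17: α=0, u≡2; β=-2, v≡7 (mod 17); (2|17)=+1, (7|17)=-1; sign (−1)^0·+1^-2·-1^0 = +1.
|Ram(13, -2145)| = 2, even; anisotropic at {5, 11}.

[5, 11]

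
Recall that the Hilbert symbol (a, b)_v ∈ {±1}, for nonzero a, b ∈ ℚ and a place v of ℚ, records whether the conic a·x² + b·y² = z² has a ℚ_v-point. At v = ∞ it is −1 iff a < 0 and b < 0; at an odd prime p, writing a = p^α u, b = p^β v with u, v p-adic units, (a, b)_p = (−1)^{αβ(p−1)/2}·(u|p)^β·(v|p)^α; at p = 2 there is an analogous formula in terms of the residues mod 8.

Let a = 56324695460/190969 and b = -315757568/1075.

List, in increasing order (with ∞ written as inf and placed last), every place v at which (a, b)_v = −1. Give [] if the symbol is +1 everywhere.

[7, 17, 29, 43]

Mod squares: a ≡ 28985, b ≡ -270599. Check v ∈ {∞, 2, 5, 7, 11, 17, 19, 23, 29, 31, 41, 43}.
v=∞: 28985 > 0 and -270599 < 0  ⇒  (a,b)_∞ = +1.
v=17: a=17^3·(≡12), b=17^0·(≡6) mod 17; (12|17)=-1, (6|17)=-1; (−1)^{3·0·8}·(-1)^0·(-1)^3 = -1.
v=11: a=11^1·(≡6), b=11^0·(≡9) mod 11; (6|11)=-1, (9|11)=+1; (−1)^{1·0·5}·(-1)^0·(+1)^1 = +1.
v=7: a=7^0·(≡6), b=7^3·(≡2) mod 7; (6|7)=-1, (2|7)=+1; (−1)^{0·3·3}·(-1)^3·(+1)^0 = -1.
v=2: v_2(a)=2, v_2(b)=10; units ≡ 1, 1 (mod 8); ε·ε+αω+βω = 0·0+2·0+10·0 ≡ 0  ⇒  (a,b)_2 = +1.
v=23: a=23^-2·(≡21), b=23^0·(≡15) mod 23; (21|23)=-1, (15|23)=-1; (−1)^{-2·0·11}·(-1)^0·(-1)^-2 = +1.
v=43: a=43^0·(≡33), b=43^-1·(≡3) mod 43; (33|43)=-1, (3|43)=-1; (−1)^{0·-1·21}·(-1)^-1·(-1)^0 = -1.
v=41: a=41^2·(≡20), b=41^0·(≡36) mod 41; (20|41)=+1, (36|41)=+1; (−1)^{2·0·20}·(+1)^0·(+1)^2 = +1.
v=5: a=5^1·(≡3), b=5^-2·(≡4) mod 5; (3|5)=-1, (4|5)=+1; (−1)^{1·-2·2}·(-1)^-2·(+1)^1 = +1.
v=31: a=31^1·(≡4), b=31^1·(≡12) mod 31; (4|31)=+1, (12|31)=-1; (−1)^{1·1·15}·(+1)^1·(-1)^1 = +1.
v=19: a=19^-2·(≡14), b=19^0·(≡8) mod 19; (14|19)=-1, (8|19)=-1; (−1)^{-2·0·9}·(-1)^0·(-1)^-2 = +1.
v=29: a=29^0·(≡14), b=29^1·(≡16) mod 29; (14|29)=-1, (16|29)=+1; (−1)^{0·1·14}·(-1)^1·(+1)^0 = -1.
Ram(28985, -270599) = {7, 17, 29, 43}; no ℚ_7-point on the conic.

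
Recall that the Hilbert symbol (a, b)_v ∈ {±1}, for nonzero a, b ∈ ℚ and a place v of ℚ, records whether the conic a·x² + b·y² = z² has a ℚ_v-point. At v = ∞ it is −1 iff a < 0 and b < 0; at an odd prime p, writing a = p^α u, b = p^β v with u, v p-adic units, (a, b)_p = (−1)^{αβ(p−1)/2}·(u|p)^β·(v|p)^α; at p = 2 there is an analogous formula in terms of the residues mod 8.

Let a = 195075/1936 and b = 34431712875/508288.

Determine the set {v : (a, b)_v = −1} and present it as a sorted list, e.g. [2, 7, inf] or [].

(a, b) ≡ (3, 770) mod (ℚ^×)²; places V = {2, 3, 5, 7, 11, 17, 19, 41, ∞}.
(a,b)_3: α=3, u≡1; β=4, v≡2 (mod 3); (1|3)=+1, (2|3)=-1; sign (−1)^0·+1^4·-1^3 = -1.
(a,b)_17: α=2, u≡11; β=2, v≡6 (mod 17); (11|17)=-1, (6|17)=-1; sign (−1)^0·-1^2·-1^2 = +1.
(a,b)_5: α=2, u≡3; β=3, v≡1 (mod 5); (3|5)=-1, (1|5)=+1; sign (−1)^0·-1^3·+1^2 = -1.
(a,b)_41: α=0, u≡27; β=2, v≡31 (mod 41); (27|41)=-1, (31|41)=+1; sign (−1)^0·-1^2·+1^0 = +1.
(a,b)_2: α=-4, β=-7; u≡3, v≡1 (mod 8); ε(u)ε(v)=1·0, αω(v)=-4·0, βω(u)=-7·1; sum ≡ 1  ⇒  -1.
(a,b)_7: α=0, u≡5; β=1, v≡5 (mod 7); (5|7)=-1, (5|7)=-1; sign (−1)^0·-1^1·-1^0 = -1.
(a,b)_∞: sgn(3)=+, sgn(770)=+, so +1.
(a,b)_19: α=0, u≡18; β=-2, v≡14 (mod 19); (18|19)=-1, (14|19)=-1; sign (−1)^0·-1^-2·-1^0 = +1.
(a,b)_11: α=-2, u≡9; β=-1, v≡4 (mod 11); (9|11)=+1, (4|11)=+1; sign (−1)^0·+1^-1·+1^-2 = +1.
|Ram(3, 770)| = 4, even; anisotropic at {2, 3, 5, 7}.

[2, 3, 5, 7]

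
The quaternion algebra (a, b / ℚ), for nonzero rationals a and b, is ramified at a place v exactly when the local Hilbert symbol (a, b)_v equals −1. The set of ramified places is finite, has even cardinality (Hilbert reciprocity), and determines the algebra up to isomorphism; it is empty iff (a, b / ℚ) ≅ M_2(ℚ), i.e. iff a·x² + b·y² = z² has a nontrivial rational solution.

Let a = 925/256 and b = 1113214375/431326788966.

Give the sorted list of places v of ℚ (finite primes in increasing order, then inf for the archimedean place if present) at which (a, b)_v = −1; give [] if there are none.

Mod squares: a ≡ 37, b ≡ 20202. Check v ∈ {∞, 2, 3, 5, 7, 13, 23, 31, 37}.
v=7: a=7^0·(≡2), b=7^1·(≡4) mod 7; (2|7)=+1, (4|7)=+1; (−1)^{0·1·3}·(+1)^1·(+1)^0 = +1.
v=37: a=37^1·(≡4), b=37^1·(≡9) mod 37; (4|37)=+1, (9|37)=+1; (−1)^{1·1·18}·(+1)^1·(+1)^1 = +1.
v=31: a=31^0·(≡11), b=31^-6·(≡12) mod 31; (11|31)=-1, (12|31)=-1; (−1)^{0·-6·15}·(-1)^-6·(-1)^0 = +1.
v=23: a=23^0·(≡17), b=23^2·(≡8) mod 23; (17|23)=-1, (8|23)=+1; (−1)^{0·2·11}·(-1)^2·(+1)^0 = +1.
v=13: a=13^0·(≡6), b=13^1·(≡7) mod 13; (6|13)=-1, (7|13)=-1; (−1)^{0·1·6}·(-1)^1·(-1)^0 = -1.
v=3: a=3^0·(≡1), b=3^-5·(≡2) mod 3; (1|3)=+1, (2|3)=-1; (−1)^{0·-5·1}·(+1)^-5·(-1)^0 = +1.
v=2: v_2(a)=-8, v_2(b)=-1; units ≡ 5, 5 (mod 8); ε·ε+αω+βω = 0·0+-8·1+-1·1 ≡ 1  ⇒  (a,b)_2 = -1.
v=5: a=5^2·(≡2), b=5^4·(≡3) mod 5; (2|5)=-1, (3|5)=-1; (−1)^{2·4·2}·(-1)^4·(-1)^2 = +1.
v=∞: 37 > 0 and 20202 > 0  ⇒  (a,b)_∞ = +1.
Ram(37, 20202) = {2, 13}; no ℚ_2-point on the conic.

[2, 13]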